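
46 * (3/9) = 46/3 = 15.33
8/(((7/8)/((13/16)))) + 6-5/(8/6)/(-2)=857/56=15.30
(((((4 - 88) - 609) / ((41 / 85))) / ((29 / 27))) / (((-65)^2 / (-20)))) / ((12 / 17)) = 1802493 / 200941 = 8.97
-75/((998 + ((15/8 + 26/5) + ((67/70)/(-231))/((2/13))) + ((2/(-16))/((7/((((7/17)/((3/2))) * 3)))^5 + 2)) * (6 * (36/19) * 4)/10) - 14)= -14541410961000/192149827253567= -0.08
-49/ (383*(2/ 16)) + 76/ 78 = -734/ 14937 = -0.05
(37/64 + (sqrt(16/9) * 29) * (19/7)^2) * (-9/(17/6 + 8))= -24169527/101920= -237.14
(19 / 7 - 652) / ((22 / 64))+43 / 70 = -1453927 / 770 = -1888.22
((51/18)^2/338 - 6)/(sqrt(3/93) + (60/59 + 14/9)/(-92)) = -1205174968479 *sqrt(31)/196772891146 - 2089344928159/393545782292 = -39.41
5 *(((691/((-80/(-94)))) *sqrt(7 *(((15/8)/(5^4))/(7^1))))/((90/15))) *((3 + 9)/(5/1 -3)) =32477 *sqrt(30)/800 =222.35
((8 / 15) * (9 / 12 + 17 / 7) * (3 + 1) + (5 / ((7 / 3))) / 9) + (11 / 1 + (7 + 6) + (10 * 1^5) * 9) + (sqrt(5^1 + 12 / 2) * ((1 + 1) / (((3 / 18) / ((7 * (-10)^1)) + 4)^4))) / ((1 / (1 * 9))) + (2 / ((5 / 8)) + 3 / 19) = 560105280000 * sqrt(11) / 7946992159681 + 248132 / 1995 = 124.61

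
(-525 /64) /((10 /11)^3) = -27951 /2560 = -10.92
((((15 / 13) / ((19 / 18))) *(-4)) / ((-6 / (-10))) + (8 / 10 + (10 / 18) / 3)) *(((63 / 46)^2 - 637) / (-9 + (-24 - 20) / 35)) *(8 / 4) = -1976968521689 / 2533032918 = -780.47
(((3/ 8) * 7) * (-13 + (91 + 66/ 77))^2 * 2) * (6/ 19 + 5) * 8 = 184650624/ 133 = 1388350.56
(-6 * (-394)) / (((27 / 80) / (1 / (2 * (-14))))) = -15760 / 63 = -250.16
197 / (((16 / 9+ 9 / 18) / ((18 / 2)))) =31914 / 41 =778.39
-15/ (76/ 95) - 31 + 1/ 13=-49.67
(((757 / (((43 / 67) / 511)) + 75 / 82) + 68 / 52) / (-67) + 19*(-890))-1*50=-79714696021 / 3071146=-25956.01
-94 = -94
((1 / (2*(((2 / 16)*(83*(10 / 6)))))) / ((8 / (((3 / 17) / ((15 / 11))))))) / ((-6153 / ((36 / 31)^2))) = -7128 / 69527413025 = -0.00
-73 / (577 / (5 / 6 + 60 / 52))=-0.25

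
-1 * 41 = -41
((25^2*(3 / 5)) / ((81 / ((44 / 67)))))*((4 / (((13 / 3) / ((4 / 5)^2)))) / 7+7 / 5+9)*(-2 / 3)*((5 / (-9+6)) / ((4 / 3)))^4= -3059375 / 58968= -51.88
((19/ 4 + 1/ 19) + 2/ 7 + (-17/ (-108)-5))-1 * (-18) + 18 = 260317/ 7182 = 36.25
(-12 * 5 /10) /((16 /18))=-6.75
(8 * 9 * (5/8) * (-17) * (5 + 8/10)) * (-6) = 26622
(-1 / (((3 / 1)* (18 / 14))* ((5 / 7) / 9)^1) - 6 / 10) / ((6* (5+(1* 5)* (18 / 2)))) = -0.01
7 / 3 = 2.33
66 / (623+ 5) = 33 / 314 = 0.11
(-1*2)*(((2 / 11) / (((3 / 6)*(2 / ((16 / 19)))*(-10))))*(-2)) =-64 / 1045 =-0.06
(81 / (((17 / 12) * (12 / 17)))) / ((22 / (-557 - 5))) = -22761 / 11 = -2069.18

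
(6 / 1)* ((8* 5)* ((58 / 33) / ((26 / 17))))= 39440 / 143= 275.80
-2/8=-1/4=-0.25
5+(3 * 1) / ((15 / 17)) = 42 / 5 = 8.40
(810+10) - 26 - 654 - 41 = 99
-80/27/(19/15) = -400/171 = -2.34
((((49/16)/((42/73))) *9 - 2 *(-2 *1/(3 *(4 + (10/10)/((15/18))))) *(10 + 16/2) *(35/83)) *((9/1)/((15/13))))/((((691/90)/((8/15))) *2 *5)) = 15491763/5735300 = 2.70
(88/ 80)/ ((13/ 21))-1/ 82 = 4703/ 2665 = 1.76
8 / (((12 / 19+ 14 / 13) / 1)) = 988 / 211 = 4.68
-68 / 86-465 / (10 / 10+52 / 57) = -1143421 / 4687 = -243.96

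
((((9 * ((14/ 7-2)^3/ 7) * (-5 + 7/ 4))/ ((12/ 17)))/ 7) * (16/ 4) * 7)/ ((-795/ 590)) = 0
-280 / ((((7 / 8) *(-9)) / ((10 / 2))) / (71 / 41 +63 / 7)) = 704000 / 369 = 1907.86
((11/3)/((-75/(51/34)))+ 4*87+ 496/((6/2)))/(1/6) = 76989/25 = 3079.56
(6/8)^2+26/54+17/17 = 883/432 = 2.04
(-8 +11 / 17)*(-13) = 1625 / 17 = 95.59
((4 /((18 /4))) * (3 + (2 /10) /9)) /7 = 1088 /2835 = 0.38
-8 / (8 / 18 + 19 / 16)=-1152 / 235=-4.90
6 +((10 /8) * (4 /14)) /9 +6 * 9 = 7565 /126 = 60.04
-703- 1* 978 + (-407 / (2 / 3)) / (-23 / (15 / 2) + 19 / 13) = -814211 / 626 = -1300.66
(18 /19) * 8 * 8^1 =1152 /19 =60.63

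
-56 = -56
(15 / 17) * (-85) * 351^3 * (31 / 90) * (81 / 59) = -180974260935 / 118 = -1533680177.42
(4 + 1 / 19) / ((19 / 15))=3.20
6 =6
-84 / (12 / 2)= -14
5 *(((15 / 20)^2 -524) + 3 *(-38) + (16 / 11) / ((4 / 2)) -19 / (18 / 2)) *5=-25297325 / 1584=-15970.53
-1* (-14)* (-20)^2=5600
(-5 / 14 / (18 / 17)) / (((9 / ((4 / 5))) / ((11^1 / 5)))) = -187 / 2835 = -0.07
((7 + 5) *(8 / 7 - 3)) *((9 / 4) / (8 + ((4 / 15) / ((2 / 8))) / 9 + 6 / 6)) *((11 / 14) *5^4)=-2700.41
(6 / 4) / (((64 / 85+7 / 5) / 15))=1275 / 122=10.45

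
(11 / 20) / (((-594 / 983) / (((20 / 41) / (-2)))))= 983 / 4428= 0.22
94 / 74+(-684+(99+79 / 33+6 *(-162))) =-1896623 / 1221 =-1553.34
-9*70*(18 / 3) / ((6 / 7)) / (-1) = 4410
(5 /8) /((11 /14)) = 35 /44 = 0.80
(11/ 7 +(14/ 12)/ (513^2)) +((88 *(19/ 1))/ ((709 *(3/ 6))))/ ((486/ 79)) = 18322919695/ 7836646482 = 2.34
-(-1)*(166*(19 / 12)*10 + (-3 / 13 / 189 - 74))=2091998 / 819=2554.33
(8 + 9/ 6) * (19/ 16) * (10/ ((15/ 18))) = 1083/ 8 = 135.38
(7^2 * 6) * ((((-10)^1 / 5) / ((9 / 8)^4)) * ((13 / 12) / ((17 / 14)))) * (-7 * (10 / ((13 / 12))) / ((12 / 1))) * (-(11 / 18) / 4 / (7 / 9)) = -38635520 / 111537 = -346.39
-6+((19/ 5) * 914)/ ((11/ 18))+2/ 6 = 936829/ 165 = 5677.75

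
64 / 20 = 16 / 5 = 3.20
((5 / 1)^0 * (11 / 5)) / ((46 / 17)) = 187 / 230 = 0.81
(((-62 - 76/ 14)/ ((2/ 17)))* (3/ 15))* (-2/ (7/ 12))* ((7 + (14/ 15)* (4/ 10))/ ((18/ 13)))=16481296/ 7875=2092.86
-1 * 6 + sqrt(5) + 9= sqrt(5) + 3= 5.24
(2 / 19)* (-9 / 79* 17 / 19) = -306 / 28519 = -0.01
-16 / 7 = -2.29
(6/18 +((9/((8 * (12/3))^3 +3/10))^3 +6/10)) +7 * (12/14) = 3659275200404317648/527780076979814805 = 6.93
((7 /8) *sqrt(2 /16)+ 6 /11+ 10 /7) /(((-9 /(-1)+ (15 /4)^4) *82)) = 28 *sqrt(2) /2170089+ 19456 /167096853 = 0.00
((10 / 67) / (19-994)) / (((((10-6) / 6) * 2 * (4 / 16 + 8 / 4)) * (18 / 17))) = -17 / 352755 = -0.00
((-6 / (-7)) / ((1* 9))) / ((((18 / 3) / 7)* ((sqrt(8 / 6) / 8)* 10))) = 2* sqrt(3) / 45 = 0.08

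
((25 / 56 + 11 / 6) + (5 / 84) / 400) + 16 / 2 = 23027 / 2240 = 10.28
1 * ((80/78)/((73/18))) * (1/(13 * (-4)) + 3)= 9300/12337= 0.75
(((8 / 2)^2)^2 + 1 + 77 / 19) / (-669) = -4960 / 12711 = -0.39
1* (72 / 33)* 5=120 / 11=10.91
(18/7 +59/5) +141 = 5438/35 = 155.37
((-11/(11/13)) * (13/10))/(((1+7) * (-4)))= 169/320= 0.53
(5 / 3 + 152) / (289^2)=461 / 250563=0.00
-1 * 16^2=-256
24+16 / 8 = 26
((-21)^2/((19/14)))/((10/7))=21609/95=227.46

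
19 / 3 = 6.33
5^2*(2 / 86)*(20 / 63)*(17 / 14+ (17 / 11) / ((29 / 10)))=216750 / 672133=0.32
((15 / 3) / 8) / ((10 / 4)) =1 / 4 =0.25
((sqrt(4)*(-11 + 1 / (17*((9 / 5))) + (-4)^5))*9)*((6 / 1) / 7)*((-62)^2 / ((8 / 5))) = -4565230500 / 119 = -38363281.51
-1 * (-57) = 57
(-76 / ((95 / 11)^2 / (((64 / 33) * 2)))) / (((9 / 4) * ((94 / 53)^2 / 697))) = -11026740736 / 28330425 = -389.22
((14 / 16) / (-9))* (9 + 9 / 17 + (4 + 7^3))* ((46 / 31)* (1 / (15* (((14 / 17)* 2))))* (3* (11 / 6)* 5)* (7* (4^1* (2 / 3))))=-10734031 / 10044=-1068.70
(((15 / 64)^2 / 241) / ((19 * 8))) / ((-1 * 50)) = -9 / 300089344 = -0.00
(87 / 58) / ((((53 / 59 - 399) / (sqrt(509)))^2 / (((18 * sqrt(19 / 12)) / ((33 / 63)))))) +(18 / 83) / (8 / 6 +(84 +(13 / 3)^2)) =162 / 77771 +334875681 * sqrt(57) / 12137095168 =0.21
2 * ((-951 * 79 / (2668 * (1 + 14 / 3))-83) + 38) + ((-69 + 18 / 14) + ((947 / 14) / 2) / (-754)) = -1384309769 / 8254792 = -167.70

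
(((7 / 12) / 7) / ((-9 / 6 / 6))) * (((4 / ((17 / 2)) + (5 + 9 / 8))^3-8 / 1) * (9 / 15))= -140322125 / 2515456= -55.78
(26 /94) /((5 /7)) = 91 /235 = 0.39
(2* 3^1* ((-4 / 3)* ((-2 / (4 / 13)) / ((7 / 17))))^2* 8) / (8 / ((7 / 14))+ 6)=1562912 / 1617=966.55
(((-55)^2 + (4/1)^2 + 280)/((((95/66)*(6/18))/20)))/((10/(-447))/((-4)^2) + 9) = 9405709632/611401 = 15383.86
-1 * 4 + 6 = 2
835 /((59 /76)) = 63460 /59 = 1075.59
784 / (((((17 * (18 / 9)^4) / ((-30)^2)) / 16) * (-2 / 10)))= -3528000 / 17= -207529.41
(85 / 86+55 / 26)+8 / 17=33967 / 9503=3.57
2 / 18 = 1 / 9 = 0.11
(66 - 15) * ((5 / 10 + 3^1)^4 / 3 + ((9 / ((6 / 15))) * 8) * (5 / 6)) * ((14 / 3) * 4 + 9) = 13547011 / 48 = 282229.40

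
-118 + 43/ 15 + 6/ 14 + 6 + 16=-9734/ 105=-92.70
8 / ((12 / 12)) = 8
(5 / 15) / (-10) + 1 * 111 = 3329 / 30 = 110.97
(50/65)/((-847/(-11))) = 10/1001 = 0.01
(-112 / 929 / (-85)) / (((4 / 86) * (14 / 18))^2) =599076 / 552755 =1.08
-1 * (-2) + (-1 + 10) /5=19 /5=3.80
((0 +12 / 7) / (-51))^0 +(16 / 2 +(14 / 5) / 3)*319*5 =42749 / 3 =14249.67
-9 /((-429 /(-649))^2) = -20.60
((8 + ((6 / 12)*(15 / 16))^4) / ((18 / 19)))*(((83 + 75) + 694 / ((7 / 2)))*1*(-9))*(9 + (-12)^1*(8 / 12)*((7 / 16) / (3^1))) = -9397685131043 / 44040192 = -213388.83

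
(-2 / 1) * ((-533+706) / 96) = -173 / 48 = -3.60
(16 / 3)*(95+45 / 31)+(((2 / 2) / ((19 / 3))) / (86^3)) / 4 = 2312597847319 / 4495643808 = 514.41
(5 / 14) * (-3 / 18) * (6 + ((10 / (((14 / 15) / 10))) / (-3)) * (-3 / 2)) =-3.55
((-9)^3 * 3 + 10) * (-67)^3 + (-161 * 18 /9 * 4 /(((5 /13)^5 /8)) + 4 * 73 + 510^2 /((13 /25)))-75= 26570261385064 /40625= 654037203.32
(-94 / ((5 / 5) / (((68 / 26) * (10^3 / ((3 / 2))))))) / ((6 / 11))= -35156000 / 117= -300478.63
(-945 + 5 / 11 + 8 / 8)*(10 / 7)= -103790 / 77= -1347.92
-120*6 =-720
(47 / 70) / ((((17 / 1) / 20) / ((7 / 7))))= 94 / 119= 0.79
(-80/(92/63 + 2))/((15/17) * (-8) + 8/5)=26775/6322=4.24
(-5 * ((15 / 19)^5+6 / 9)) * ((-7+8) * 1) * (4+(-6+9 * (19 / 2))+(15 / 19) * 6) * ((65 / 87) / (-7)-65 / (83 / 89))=30550506827364550 / 1019154920103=29976.31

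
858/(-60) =-143/10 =-14.30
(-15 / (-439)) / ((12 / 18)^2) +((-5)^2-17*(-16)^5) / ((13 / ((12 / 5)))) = 3290920.14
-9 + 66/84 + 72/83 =-8537/1162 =-7.35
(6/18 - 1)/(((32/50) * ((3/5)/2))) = -125/36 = -3.47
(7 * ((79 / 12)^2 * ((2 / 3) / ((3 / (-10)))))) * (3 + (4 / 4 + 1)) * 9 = -1092175 / 36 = -30338.19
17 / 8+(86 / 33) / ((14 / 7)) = 3.43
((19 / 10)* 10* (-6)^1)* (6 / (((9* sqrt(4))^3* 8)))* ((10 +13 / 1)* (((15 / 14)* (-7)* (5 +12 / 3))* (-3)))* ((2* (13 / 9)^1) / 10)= -19.73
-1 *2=-2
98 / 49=2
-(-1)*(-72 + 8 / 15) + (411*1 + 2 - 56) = 4283 / 15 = 285.53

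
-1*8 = -8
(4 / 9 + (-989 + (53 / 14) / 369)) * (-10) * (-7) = -2837125 / 41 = -69198.17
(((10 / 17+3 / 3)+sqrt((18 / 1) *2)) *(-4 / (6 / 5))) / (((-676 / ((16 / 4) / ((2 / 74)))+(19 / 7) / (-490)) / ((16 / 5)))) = 174628160 / 9866341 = 17.70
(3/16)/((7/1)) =3/112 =0.03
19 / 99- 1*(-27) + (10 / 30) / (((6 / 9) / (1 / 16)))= 86243 / 3168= 27.22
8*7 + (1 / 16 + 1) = 913 / 16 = 57.06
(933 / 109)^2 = 870489 / 11881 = 73.27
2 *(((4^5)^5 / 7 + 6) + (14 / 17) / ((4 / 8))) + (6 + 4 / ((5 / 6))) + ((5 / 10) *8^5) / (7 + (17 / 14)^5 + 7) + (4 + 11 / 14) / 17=3425881053310097478872011 / 10649777670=321685687670332.13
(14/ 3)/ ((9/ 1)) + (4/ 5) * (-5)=-3.48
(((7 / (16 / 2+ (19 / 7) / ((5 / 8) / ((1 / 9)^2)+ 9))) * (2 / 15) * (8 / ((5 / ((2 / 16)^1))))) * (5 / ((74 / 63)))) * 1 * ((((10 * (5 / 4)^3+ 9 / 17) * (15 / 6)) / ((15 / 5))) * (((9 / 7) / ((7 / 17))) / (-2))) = -327946563 / 127227904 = -2.58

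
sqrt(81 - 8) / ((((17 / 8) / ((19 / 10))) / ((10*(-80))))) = -12160*sqrt(73) / 17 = -6111.48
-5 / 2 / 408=-5 / 816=-0.01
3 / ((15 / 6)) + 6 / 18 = 23 / 15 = 1.53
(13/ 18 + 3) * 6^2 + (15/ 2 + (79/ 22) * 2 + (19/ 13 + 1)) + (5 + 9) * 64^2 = 16443611/ 286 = 57495.14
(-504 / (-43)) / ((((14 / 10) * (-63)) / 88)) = -3520 / 301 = -11.69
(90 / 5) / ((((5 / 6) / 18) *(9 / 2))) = 432 / 5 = 86.40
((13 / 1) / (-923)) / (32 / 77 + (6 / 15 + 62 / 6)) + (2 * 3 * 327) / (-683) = -1794580719 / 624444361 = -2.87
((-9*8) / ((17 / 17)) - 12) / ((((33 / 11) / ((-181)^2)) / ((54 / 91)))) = -7076376 / 13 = -544336.62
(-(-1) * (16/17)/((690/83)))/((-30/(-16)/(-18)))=-10624/9775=-1.09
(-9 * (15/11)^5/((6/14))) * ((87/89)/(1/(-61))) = 84630065625/14333539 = 5904.34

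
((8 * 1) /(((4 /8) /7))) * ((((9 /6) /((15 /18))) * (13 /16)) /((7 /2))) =234 /5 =46.80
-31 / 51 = -0.61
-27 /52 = -0.52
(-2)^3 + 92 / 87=-604 / 87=-6.94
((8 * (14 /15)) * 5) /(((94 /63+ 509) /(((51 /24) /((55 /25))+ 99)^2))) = 11375919723 /15565924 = 730.82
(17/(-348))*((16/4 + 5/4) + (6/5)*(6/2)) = -1003/2320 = -0.43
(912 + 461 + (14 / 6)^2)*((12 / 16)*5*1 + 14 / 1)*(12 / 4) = 440413 / 6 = 73402.17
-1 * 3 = -3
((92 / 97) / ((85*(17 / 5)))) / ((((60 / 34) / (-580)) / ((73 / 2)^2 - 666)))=-3555110 / 4947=-718.64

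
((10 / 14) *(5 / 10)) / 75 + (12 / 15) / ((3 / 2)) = 113 / 210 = 0.54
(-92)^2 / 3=8464 / 3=2821.33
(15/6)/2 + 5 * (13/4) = 35/2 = 17.50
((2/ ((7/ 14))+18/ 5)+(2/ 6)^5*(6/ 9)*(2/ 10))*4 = 110816/ 3645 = 30.40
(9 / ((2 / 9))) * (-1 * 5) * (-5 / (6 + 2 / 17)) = 34425 / 208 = 165.50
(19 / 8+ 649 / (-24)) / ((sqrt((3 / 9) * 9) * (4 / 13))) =-481 * sqrt(3) / 18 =-46.28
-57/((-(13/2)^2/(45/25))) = 2052/845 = 2.43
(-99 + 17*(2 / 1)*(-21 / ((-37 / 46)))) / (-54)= -9727 / 666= -14.61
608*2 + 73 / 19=23177 / 19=1219.84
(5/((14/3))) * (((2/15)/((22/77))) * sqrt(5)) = sqrt(5)/2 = 1.12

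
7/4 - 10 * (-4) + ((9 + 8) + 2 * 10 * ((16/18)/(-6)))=6025/108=55.79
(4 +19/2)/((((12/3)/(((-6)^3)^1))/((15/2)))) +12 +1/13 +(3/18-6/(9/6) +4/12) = -70966/13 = -5458.92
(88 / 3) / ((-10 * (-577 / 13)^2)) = -0.00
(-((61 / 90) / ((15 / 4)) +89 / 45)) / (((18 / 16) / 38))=-442928 / 6075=-72.91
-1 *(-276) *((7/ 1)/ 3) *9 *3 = 17388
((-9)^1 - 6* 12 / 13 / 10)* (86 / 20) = -26703 / 650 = -41.08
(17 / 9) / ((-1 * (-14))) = 17 / 126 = 0.13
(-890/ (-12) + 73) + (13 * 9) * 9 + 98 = 7789/ 6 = 1298.17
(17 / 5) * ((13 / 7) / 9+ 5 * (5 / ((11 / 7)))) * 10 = 379712 / 693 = 547.92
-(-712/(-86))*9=-3204/43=-74.51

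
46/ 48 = 23/ 24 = 0.96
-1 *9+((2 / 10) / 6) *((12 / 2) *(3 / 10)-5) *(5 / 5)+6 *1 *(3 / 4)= -691 / 150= -4.61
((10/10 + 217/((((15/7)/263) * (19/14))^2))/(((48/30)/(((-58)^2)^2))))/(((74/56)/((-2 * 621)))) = -787921102131579686256/66785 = -11797875303310319.48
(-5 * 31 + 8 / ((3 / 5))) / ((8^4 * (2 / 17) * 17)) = -425 / 24576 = -0.02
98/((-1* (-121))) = 98/121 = 0.81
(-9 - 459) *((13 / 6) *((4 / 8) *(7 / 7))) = -507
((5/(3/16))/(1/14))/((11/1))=1120/33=33.94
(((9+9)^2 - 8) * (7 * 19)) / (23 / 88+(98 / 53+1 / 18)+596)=252023904 / 3586945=70.26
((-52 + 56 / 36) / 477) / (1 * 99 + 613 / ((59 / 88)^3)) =-93242066 / 1880655361101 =-0.00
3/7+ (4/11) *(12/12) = 61/77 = 0.79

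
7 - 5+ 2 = 4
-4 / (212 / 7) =-7 / 53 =-0.13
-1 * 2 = -2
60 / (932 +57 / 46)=2760 / 42929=0.06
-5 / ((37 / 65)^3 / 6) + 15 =-7478955 / 50653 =-147.65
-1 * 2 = -2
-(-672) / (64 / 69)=1449 / 2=724.50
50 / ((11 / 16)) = 800 / 11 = 72.73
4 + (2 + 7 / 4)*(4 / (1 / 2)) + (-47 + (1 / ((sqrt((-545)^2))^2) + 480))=138710676 / 297025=467.00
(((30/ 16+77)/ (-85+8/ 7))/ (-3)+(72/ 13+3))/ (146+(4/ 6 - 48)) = 1621189/ 18070208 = 0.09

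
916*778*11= 7839128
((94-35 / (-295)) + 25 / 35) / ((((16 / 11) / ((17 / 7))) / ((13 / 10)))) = 47606273 / 231280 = 205.84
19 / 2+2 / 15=289 / 30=9.63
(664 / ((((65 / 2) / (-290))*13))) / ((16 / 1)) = -4814 / 169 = -28.49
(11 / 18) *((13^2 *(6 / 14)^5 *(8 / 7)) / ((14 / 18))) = 1806948 / 823543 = 2.19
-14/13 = -1.08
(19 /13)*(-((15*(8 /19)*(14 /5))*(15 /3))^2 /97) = -2822400 /23959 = -117.80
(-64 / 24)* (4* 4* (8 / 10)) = -512 / 15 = -34.13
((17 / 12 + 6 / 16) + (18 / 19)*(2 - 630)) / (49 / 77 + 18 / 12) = -2975269 / 10716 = -277.65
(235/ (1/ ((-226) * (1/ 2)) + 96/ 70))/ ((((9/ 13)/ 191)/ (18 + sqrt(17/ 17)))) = 43847483225/ 48501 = 904053.18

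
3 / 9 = 1 / 3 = 0.33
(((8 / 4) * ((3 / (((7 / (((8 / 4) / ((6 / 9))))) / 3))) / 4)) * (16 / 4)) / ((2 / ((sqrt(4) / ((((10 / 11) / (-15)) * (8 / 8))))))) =-891 / 7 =-127.29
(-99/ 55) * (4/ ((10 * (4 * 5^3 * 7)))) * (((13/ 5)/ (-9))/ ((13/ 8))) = 4/ 109375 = 0.00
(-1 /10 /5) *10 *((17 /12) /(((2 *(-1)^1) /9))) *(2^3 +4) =153 /10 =15.30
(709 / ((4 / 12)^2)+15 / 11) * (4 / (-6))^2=93608 / 33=2836.61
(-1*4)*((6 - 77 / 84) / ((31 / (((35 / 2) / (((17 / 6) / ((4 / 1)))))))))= -8540 / 527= -16.20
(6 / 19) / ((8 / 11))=33 / 76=0.43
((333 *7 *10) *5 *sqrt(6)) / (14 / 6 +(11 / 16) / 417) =28800800 *sqrt(6) / 577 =122265.62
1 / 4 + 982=3929 / 4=982.25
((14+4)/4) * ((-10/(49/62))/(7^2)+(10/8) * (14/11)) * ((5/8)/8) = 3167775/6761216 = 0.47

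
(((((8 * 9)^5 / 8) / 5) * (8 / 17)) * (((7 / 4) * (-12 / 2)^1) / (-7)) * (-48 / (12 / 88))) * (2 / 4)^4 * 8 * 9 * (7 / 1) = -32181550055424 / 85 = -378606471240.28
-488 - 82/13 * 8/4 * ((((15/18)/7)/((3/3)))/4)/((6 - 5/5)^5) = -166530041/341250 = -488.00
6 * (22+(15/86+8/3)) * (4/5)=25636/215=119.24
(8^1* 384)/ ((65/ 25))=15360/ 13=1181.54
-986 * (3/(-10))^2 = -4437/50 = -88.74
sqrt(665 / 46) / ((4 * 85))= sqrt(30590) / 15640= 0.01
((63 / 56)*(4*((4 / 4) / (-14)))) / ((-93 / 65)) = 195 / 868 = 0.22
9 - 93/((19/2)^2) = 2877/361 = 7.97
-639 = -639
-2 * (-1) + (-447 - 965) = -1410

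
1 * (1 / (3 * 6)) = 1 / 18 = 0.06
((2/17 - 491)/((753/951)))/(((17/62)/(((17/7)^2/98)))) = -82006315/602651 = -136.08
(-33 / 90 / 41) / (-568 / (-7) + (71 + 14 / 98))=-77 / 1311180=-0.00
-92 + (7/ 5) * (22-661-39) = -5206/ 5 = -1041.20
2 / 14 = 1 / 7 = 0.14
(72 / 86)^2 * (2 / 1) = 2592 / 1849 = 1.40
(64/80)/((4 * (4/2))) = 1/10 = 0.10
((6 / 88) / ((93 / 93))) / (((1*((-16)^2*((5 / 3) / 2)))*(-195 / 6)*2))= -9 / 1830400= -0.00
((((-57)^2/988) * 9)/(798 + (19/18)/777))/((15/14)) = 1321677/38181845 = 0.03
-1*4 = -4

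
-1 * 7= -7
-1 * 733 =-733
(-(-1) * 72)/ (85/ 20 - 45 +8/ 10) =-1440/ 799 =-1.80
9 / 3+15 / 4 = 27 / 4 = 6.75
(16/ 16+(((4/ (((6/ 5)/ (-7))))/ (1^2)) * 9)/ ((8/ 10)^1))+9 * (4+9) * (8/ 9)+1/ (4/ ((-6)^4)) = 333/ 2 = 166.50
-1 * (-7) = 7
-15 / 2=-7.50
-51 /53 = -0.96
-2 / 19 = -0.11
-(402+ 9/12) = -1611/4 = -402.75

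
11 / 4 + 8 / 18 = 115 / 36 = 3.19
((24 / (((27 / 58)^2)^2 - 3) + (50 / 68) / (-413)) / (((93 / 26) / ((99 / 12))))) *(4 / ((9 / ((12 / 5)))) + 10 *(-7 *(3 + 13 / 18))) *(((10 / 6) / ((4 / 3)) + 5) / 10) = 163324005617904307 / 53711788413024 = 3040.75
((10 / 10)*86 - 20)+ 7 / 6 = 403 / 6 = 67.17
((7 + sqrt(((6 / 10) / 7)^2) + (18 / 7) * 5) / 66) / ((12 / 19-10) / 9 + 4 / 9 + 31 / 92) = -610052 / 523985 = -1.16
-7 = -7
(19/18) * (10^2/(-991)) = -950/8919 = -0.11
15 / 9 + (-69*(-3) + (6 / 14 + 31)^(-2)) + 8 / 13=395042711 / 1887600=209.28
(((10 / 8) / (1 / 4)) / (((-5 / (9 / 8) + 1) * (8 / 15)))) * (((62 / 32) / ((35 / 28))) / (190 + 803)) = -45 / 10592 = -0.00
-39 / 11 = -3.55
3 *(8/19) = 24/19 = 1.26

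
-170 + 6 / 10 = -847 / 5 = -169.40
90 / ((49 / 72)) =6480 / 49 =132.24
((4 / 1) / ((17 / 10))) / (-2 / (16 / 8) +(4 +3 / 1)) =20 / 51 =0.39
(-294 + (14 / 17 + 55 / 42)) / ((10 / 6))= -208393 / 1190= -175.12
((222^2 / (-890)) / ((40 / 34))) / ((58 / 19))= -3979683 / 258100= -15.42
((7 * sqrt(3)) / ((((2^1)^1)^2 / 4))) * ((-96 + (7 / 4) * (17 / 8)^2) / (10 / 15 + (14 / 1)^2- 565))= 2.90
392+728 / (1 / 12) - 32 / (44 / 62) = 99912 / 11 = 9082.91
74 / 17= 4.35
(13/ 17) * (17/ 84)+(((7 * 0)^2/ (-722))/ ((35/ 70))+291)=24457/ 84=291.15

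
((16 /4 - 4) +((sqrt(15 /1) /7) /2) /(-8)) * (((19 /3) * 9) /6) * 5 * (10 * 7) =-114.98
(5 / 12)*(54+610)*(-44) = -36520 / 3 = -12173.33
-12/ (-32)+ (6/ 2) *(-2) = -45/ 8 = -5.62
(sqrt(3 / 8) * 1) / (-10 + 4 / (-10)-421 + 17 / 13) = -65 * sqrt(6) / 111824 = -0.00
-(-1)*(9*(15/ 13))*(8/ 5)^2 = 1728/ 65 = 26.58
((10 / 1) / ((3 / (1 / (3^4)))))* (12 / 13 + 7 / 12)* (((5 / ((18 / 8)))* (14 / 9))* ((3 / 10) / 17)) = 16450 / 4349943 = 0.00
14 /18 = 7 /9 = 0.78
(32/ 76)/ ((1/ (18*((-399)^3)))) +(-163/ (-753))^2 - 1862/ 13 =-3548632388716769/ 7371117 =-481423967.18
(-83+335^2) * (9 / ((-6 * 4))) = -168213 / 4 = -42053.25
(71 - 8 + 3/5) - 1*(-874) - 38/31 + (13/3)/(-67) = 29170723/31155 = 936.31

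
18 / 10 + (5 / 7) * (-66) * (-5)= 8313 / 35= 237.51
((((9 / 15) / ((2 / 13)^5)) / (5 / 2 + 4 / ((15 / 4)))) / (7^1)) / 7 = 3341637 / 83888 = 39.83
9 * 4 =36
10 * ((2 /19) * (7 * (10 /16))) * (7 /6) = 1225 /228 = 5.37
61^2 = 3721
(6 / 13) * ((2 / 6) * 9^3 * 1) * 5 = 7290 / 13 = 560.77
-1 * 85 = -85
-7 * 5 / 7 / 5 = -1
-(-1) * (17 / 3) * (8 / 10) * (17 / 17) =68 / 15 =4.53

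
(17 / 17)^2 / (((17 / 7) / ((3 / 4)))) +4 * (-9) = -2427 / 68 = -35.69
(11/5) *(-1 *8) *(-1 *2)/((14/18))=1584/35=45.26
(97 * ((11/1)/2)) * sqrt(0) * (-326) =0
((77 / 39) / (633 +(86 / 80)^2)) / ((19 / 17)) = 0.00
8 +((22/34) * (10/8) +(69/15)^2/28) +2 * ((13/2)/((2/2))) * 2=211609/5950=35.56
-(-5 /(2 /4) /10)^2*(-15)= 15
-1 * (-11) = 11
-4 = -4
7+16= 23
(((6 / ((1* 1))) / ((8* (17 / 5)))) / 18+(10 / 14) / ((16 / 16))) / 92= 2075 / 262752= 0.01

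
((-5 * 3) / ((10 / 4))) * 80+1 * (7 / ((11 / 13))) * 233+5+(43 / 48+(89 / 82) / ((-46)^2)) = 16644513187 / 11451792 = 1453.44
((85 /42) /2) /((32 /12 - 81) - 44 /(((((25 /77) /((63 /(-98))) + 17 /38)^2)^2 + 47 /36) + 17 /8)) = -58406334162123595 /5261636337268410316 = -0.01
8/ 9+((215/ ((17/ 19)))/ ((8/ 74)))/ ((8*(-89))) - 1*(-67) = 64.77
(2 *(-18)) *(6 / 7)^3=-7776 / 343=-22.67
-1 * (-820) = 820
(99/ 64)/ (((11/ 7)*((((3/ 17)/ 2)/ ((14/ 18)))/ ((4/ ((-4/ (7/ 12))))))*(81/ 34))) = -99127/ 46656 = -2.12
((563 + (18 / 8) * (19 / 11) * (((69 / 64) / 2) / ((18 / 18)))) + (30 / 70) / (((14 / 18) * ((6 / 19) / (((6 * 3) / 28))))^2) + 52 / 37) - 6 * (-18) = 2372591953605 / 3502309888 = 677.44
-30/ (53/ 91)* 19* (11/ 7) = -81510/ 53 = -1537.92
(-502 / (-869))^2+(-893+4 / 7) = -4715726739 / 5286127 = -892.09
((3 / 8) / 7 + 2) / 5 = 23 / 56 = 0.41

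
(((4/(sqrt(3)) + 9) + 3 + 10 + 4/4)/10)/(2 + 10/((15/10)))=sqrt(3)/65 + 69/260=0.29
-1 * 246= -246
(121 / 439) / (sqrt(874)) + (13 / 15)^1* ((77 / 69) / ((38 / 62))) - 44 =-834229 / 19665 + 121* sqrt(874) / 383686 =-42.41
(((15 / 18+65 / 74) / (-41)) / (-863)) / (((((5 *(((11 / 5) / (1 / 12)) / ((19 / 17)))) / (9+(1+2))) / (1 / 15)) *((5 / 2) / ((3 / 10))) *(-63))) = -722 / 1156750766325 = -0.00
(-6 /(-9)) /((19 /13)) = 26 /57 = 0.46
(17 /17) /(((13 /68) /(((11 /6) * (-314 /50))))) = -58718 /975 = -60.22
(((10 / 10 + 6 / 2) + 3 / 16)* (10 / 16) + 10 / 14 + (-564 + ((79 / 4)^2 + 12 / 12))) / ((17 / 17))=-169.61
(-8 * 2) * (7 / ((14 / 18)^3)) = -11664 / 49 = -238.04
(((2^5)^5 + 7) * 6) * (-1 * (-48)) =9663678432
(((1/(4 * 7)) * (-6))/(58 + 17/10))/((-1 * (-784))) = -5/1092112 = -0.00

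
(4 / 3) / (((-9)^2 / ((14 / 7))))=8 / 243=0.03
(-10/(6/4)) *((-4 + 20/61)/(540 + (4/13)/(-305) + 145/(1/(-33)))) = -291200/50494287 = -0.01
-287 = -287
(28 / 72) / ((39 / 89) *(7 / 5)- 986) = -3115 / 7892946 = -0.00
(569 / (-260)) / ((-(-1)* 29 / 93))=-52917 / 7540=-7.02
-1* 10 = -10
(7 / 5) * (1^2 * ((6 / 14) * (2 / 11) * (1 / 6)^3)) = 1 / 1980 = 0.00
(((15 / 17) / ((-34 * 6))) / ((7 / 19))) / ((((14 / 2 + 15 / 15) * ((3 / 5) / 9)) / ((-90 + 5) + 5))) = 7125 / 4046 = 1.76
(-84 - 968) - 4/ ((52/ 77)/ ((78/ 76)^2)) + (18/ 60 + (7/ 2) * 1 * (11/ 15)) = -22859363/ 21660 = -1055.37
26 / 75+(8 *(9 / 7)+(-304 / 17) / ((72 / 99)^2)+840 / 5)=5170201 / 35700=144.82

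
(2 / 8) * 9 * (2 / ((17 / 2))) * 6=54 / 17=3.18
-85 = -85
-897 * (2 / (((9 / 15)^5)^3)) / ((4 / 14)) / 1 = -63873291015625 / 4782969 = -13354318.42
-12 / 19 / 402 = -0.00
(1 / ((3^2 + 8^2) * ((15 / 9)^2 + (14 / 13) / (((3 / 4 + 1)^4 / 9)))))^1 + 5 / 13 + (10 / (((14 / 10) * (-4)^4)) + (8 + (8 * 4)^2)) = 134267208056759 / 130051445888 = 1032.42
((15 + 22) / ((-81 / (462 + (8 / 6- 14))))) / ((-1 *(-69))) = -49876 / 16767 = -2.97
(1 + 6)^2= 49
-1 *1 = -1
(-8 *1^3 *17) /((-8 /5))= 85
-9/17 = -0.53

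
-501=-501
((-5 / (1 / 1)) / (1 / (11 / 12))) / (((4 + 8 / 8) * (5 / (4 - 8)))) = 11 / 15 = 0.73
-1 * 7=-7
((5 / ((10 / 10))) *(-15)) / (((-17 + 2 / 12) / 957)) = 430650 / 101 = 4263.86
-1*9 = -9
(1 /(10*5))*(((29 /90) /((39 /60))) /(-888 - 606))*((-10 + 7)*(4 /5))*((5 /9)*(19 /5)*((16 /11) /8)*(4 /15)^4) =564224 /18251369296875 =0.00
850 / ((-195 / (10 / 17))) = -100 / 39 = -2.56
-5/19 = -0.26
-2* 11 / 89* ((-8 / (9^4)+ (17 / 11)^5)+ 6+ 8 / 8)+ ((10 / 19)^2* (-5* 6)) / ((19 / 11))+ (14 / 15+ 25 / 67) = -145643750148255059 / 19644292629167085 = -7.41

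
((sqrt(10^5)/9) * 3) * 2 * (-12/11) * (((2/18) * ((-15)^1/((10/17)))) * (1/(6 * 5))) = 21.72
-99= -99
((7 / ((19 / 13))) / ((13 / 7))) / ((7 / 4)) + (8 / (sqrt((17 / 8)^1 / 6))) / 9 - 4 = -48 / 19 + 32 * sqrt(51) / 153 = -1.03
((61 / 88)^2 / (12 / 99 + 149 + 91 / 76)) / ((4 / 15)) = 3181455 / 265407296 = 0.01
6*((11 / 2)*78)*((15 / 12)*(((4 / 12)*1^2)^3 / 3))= 715 / 18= 39.72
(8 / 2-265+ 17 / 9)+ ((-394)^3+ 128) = -61163115.11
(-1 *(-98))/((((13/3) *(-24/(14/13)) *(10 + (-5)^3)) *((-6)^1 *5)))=-343/1166100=-0.00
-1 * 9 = -9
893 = 893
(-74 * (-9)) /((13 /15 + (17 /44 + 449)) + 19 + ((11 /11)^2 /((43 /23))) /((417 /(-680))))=1.42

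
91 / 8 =11.38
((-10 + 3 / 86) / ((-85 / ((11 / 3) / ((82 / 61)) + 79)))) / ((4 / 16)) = 3445997 / 89913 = 38.33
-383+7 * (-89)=-1006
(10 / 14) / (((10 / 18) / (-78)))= -702 / 7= -100.29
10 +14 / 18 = 97 / 9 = 10.78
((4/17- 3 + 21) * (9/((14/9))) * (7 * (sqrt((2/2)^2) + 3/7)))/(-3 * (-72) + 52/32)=1004400/207179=4.85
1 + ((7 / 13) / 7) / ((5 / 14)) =79 / 65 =1.22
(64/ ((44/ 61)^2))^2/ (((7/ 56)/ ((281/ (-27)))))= -498007209088/ 395307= -1259798.61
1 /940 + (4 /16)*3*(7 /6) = 1647 /1880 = 0.88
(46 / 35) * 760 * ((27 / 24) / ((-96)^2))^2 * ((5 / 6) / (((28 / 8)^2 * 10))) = 437 / 4315938816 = 0.00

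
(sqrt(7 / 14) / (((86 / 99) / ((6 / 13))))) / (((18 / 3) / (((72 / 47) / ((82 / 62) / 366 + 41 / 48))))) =17972064 * sqrt(2) / 227287723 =0.11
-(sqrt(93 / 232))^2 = -0.40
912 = 912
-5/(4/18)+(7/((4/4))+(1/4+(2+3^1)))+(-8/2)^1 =-14.25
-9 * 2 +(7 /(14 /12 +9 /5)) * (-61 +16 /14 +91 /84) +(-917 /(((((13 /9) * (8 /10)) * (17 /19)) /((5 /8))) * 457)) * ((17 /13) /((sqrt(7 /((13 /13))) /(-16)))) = -27889 /178 +560025 * sqrt(7) /154466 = -147.09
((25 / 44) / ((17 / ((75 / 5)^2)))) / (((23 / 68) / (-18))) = -400.20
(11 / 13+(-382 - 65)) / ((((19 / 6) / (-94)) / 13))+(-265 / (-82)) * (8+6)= 134154445 / 779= 172213.66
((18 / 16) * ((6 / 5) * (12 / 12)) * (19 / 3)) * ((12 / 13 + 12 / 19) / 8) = 108 / 65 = 1.66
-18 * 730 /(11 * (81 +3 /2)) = -1752 /121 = -14.48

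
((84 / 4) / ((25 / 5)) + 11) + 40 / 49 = 3924 / 245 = 16.02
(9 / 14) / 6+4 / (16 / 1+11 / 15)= 2433 / 7028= 0.35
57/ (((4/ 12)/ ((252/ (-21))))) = -2052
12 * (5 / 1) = 60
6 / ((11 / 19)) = 114 / 11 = 10.36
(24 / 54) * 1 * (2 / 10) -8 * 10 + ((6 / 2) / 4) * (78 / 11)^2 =-229781 / 5445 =-42.20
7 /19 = 0.37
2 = 2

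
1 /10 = 0.10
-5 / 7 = -0.71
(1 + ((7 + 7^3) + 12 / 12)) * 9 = 3168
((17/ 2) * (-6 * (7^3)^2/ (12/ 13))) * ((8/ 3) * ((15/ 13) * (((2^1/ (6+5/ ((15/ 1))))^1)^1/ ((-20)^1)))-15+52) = -18254301191/ 76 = -240188173.57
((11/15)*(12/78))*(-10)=-44/39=-1.13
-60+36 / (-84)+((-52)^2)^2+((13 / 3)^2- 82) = 460624018 / 63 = 7311492.35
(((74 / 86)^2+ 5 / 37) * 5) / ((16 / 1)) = 0.27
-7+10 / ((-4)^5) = -3589 / 512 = -7.01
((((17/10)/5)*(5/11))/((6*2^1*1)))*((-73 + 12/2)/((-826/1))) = 1139/1090320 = 0.00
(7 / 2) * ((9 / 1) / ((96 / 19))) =399 / 64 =6.23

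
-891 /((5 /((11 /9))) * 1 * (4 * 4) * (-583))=0.02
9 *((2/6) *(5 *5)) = 75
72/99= 8/11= 0.73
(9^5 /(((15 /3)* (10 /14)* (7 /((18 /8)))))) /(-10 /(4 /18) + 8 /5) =-531441 /4340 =-122.45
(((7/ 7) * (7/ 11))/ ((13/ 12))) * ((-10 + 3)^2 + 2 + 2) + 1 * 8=5596/ 143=39.13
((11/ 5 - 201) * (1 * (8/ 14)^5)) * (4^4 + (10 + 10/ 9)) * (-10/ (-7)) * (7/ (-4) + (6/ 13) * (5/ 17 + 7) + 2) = -558772989952/ 33429123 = -16715.16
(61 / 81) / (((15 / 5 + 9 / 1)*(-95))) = -61 / 92340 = -0.00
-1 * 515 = -515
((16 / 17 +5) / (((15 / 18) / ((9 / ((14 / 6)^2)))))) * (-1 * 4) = -196344 / 4165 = -47.14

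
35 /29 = 1.21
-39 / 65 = -3 / 5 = -0.60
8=8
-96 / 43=-2.23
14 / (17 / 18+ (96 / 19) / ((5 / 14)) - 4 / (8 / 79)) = -11970 / 20869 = -0.57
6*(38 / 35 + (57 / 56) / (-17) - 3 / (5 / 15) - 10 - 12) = -428031 / 2380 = -179.84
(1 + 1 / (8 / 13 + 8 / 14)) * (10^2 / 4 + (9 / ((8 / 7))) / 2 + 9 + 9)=149449 / 1728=86.49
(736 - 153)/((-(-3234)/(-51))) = -901/98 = -9.19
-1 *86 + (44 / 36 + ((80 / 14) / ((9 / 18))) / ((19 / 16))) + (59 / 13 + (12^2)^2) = 321574052 / 15561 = 20665.38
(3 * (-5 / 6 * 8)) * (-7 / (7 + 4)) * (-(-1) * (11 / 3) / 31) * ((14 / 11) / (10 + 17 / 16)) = 31360 / 181071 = 0.17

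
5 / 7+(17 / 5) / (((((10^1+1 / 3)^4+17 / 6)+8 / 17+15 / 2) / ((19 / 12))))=224644457 / 314294680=0.71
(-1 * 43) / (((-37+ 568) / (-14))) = 1.13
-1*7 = -7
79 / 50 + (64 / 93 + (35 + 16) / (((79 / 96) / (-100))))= -2275806787 / 367350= -6195.20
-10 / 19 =-0.53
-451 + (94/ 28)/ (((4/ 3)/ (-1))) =-25397/ 56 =-453.52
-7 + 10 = 3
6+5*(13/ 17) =167/ 17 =9.82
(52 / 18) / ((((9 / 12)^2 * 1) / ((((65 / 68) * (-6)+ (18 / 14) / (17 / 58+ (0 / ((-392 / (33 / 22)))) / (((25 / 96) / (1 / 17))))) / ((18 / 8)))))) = -89024 / 28917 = -3.08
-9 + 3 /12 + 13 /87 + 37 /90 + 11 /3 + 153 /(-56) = -530191 /73080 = -7.25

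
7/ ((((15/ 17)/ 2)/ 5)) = 238/ 3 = 79.33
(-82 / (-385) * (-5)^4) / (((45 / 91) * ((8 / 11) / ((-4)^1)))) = -1480.56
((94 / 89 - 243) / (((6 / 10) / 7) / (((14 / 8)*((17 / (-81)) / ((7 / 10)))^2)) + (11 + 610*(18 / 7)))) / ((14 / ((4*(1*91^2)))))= -6441621174625 / 17780949817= -362.28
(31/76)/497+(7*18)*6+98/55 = 1574263121/2077460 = 757.78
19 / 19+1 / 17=18 / 17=1.06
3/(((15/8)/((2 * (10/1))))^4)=1048576/27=38836.15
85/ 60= 17/ 12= 1.42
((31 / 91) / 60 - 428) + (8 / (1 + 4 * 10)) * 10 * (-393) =-267473209 / 223860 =-1194.82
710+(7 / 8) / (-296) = 1681273 / 2368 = 710.00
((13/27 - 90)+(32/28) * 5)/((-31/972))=570204/217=2627.67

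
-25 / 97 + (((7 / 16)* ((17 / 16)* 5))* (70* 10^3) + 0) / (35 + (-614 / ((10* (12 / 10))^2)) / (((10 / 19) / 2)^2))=-56815594475 / 9278438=-6123.40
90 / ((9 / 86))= 860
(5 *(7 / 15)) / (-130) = -7 / 390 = -0.02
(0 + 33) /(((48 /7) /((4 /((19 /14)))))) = 539 /38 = 14.18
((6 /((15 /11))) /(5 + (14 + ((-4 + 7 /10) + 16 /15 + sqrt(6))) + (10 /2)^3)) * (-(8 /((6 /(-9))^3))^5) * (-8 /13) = -64443351953376 /235073917 + 454573373760 * sqrt(6) /235073917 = -269404.11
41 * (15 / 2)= 615 / 2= 307.50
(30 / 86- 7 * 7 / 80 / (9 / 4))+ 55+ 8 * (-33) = -1617067 / 7740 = -208.92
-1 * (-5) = 5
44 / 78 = 22 / 39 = 0.56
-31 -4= -35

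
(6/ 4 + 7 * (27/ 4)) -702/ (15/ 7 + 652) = 47.68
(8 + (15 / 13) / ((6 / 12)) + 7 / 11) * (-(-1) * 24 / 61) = 4.31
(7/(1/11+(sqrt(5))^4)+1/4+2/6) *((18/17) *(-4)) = -84/23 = -3.65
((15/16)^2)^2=50625/65536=0.77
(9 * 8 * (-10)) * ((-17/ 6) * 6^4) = 2643840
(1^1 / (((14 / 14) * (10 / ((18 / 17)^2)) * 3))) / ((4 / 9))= 243 / 2890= 0.08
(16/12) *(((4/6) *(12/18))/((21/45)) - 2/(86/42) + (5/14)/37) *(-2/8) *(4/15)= 1966/1503495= 0.00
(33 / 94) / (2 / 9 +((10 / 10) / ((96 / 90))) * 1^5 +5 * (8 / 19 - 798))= -45144 / 512662229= -0.00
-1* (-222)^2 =-49284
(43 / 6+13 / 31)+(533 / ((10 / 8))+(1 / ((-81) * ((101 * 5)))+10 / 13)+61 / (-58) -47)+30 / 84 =2590517285093 / 6692794290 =387.06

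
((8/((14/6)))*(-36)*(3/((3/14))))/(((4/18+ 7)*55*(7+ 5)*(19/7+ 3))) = -1134/17875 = -0.06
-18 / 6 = -3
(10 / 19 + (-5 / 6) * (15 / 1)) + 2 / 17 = -7659 / 646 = -11.86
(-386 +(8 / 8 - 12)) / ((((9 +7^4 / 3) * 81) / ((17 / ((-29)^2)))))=-6749 / 55132596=-0.00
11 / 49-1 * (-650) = 31861 / 49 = 650.22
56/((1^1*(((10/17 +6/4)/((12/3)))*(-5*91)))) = -0.24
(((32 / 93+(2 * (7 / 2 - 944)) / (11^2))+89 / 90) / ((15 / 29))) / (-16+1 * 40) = -12649249 / 11048400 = -1.14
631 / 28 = 22.54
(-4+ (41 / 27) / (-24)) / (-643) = 2633 / 416664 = 0.01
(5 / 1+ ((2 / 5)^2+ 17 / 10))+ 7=693 / 50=13.86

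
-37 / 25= -1.48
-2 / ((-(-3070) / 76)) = -76 / 1535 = -0.05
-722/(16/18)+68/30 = -48599/60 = -809.98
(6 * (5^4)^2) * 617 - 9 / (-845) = 1221949218759 / 845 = 1446093750.01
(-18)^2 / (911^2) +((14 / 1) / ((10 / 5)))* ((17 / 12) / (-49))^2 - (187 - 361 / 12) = -6431987106011 / 40991458032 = -156.91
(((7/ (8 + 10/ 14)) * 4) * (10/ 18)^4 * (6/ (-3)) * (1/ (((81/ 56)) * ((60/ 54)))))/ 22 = -686000/ 39621879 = -0.02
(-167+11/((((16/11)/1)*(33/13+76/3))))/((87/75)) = -72493625/504368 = -143.73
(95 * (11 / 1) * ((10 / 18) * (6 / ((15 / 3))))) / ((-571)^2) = 2090 / 978123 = 0.00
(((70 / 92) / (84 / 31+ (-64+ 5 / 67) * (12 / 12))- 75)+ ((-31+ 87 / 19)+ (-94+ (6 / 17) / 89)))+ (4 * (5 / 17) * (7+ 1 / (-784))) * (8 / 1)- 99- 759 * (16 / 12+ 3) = -5795849955856543 / 1647690821602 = -3517.56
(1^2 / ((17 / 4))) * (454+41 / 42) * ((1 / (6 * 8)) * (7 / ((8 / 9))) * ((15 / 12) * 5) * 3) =329.31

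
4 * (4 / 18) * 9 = 8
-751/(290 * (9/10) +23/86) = -2.87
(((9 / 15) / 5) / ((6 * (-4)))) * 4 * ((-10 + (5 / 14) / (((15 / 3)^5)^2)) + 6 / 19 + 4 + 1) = 2433593731 / 25976562500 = 0.09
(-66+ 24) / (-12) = 7 / 2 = 3.50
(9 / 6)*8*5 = 60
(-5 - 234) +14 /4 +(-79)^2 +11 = 12033 /2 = 6016.50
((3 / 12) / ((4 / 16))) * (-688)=-688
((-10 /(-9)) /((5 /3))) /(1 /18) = 12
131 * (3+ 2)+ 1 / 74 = 655.01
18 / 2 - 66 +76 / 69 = -3857 / 69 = -55.90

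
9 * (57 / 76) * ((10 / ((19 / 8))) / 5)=108 / 19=5.68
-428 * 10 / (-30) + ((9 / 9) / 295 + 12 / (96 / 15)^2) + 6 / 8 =32559623 / 226560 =143.71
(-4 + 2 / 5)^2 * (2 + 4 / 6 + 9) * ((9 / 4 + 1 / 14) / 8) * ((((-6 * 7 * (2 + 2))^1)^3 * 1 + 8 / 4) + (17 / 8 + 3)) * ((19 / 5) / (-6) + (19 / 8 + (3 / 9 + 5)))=-3767998589667 / 2560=-1471874449.09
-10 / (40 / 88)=-22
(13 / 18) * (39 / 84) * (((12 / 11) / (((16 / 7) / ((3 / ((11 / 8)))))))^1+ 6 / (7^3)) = 309439 / 871563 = 0.36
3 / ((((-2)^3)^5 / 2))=-3 / 16384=-0.00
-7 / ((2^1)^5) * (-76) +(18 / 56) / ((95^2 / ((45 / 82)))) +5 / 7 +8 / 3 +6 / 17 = 537878107 / 26419785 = 20.36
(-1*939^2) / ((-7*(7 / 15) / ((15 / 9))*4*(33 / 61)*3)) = 149402725 / 2156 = 69296.25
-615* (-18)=11070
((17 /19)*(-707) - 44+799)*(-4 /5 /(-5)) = 9304 /475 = 19.59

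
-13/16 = -0.81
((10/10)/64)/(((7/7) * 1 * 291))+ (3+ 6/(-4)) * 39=1089505/18624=58.50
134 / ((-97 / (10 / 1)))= -1340 / 97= -13.81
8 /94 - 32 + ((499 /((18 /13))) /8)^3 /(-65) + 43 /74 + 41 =-36265432802369 /25963130880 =-1396.81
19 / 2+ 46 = 111 / 2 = 55.50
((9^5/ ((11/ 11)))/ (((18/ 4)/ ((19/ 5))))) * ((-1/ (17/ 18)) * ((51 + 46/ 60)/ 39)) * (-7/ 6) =451722663/ 5525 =81759.76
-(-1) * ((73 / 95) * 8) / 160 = 73 / 1900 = 0.04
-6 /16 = -3 /8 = -0.38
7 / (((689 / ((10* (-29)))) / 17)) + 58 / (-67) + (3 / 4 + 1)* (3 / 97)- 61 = -2004243677 / 17911244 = -111.90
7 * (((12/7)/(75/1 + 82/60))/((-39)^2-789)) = 30/139751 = 0.00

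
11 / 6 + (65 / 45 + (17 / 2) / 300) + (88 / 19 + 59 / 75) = 298373 / 34200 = 8.72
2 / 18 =1 / 9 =0.11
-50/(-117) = 50/117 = 0.43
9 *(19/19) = 9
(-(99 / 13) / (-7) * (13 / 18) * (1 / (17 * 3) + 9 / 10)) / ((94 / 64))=5896 / 11985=0.49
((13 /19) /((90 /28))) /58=91 /24795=0.00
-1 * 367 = -367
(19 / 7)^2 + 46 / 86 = 16650 / 2107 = 7.90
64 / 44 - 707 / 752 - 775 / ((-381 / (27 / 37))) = 77691445 / 38870128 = 2.00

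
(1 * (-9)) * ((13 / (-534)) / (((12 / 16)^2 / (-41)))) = -4264 / 267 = -15.97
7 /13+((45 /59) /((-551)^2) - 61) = -14079192189 /232861967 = -60.46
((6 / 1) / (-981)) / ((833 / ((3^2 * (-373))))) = 2238 / 90797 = 0.02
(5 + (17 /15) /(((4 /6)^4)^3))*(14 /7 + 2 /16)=52936283 /163840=323.10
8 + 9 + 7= 24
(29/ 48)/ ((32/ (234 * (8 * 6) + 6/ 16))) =868637/ 4096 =212.07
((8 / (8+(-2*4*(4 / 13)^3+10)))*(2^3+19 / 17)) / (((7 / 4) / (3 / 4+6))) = 36777780 / 2322523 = 15.84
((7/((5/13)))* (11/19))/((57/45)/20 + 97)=60060/553261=0.11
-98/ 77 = -14/ 11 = -1.27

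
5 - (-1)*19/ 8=59/ 8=7.38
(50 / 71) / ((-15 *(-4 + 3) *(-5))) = -2 / 213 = -0.01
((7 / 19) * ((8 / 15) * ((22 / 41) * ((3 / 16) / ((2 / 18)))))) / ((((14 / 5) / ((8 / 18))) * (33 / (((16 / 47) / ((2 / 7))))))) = 0.00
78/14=39/7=5.57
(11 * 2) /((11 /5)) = 10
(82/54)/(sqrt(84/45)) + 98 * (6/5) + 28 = 41 * sqrt(105)/378 + 728/5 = 146.71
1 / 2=0.50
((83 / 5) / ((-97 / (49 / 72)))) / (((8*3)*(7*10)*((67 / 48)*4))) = -0.00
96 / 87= 32 / 29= 1.10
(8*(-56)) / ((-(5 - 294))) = -1.55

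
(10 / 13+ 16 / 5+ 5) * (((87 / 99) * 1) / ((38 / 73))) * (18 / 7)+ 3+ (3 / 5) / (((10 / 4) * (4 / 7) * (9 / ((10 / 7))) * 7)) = 1087861 / 25935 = 41.95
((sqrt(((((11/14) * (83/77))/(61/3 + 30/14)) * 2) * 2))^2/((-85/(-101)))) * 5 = 25149/28084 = 0.90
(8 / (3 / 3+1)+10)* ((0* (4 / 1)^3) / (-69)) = 0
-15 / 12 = -5 / 4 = -1.25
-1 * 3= -3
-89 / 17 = -5.24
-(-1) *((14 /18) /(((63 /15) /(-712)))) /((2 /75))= -44500 /9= -4944.44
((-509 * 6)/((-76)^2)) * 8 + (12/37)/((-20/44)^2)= -888303/333925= -2.66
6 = 6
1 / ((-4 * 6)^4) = 1 / 331776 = 0.00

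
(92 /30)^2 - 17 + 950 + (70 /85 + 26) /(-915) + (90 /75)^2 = 44043133 /46665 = 943.82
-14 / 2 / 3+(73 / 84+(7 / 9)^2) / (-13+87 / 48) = -250189 / 101493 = -2.47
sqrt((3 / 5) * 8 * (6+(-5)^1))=2 * sqrt(30) / 5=2.19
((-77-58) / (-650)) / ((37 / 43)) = 1161 / 4810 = 0.24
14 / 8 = 7 / 4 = 1.75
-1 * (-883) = 883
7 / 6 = 1.17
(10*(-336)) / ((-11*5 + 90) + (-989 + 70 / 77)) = 9240 / 2621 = 3.53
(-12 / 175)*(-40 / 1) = 96 / 35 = 2.74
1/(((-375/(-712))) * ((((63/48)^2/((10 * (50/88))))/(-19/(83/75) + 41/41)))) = -11118592/109809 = -101.25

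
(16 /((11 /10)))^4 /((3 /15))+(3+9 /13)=42599102768 /190333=223813.54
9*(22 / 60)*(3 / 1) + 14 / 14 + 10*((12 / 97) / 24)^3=198962739 / 18253460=10.90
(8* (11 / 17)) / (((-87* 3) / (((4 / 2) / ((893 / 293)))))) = -51568 / 3962241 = -0.01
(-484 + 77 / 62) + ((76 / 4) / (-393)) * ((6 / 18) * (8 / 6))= -105870659 / 219294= -482.78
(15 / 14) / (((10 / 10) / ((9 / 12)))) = 45 / 56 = 0.80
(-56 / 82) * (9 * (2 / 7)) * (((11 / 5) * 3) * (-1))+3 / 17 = 41007 / 3485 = 11.77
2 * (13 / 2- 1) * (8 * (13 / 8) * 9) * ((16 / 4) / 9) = 572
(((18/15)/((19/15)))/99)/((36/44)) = 2/171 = 0.01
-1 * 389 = -389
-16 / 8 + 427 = 425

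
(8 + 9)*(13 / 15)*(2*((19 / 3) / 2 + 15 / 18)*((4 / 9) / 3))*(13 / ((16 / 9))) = 5746 / 45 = 127.69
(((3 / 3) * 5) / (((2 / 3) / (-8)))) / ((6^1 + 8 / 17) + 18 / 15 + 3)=-5100 / 907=-5.62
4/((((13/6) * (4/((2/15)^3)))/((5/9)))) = 16/26325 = 0.00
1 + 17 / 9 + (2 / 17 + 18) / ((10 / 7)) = 11912 / 765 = 15.57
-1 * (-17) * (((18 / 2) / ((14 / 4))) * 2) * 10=874.29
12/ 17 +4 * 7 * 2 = 964/ 17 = 56.71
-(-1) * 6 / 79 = 6 / 79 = 0.08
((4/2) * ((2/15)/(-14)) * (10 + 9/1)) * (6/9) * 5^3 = -1900/63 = -30.16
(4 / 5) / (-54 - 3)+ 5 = 1421 / 285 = 4.99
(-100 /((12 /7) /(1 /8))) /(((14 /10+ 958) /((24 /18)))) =-875 /86346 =-0.01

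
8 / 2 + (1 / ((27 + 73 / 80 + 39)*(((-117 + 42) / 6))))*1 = 107028 / 26765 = 4.00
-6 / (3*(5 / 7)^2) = -98 / 25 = -3.92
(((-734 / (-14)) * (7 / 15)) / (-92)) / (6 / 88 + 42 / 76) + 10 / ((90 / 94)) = 597809 / 59685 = 10.02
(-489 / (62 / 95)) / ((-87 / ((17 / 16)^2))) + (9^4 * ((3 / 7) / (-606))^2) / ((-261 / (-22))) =77136909961 / 7933603328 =9.72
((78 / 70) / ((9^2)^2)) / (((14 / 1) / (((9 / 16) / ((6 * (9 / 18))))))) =13 / 5715360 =0.00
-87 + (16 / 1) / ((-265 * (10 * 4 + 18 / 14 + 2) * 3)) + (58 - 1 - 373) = -97076767 / 240885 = -403.00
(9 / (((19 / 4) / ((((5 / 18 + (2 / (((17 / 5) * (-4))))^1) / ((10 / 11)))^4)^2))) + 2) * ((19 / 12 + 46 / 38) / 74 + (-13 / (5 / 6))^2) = 65082729209997891248033879 / 133696216671591254535900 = 486.80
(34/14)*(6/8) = 51/28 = 1.82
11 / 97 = 0.11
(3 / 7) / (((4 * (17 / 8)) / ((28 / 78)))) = 4 / 221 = 0.02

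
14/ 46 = 7/ 23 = 0.30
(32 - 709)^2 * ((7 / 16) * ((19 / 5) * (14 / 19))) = 22458121 / 40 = 561453.02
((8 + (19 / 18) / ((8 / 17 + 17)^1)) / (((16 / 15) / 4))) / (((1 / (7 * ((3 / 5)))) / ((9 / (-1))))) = -301637 / 264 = -1142.56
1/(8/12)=3/2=1.50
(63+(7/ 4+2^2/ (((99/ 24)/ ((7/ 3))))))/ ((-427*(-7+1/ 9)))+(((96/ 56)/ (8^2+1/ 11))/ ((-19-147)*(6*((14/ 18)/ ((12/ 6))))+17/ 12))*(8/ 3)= 2604137871/ 115245028360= 0.02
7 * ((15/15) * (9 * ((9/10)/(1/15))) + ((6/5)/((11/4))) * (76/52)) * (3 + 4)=5984.75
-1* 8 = -8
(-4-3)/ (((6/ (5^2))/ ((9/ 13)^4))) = -382725/ 57122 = -6.70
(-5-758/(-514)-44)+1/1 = -11957/257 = -46.53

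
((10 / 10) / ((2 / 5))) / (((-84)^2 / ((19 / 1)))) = 95 / 14112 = 0.01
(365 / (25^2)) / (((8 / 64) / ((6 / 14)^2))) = 5256 / 6125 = 0.86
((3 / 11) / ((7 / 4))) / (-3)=-0.05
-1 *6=-6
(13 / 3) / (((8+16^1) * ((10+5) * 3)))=13 / 3240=0.00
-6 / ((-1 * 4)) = 3 / 2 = 1.50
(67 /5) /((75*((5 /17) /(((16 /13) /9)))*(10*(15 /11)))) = 100232 /16453125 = 0.01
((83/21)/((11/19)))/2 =1577/462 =3.41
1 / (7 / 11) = 1.57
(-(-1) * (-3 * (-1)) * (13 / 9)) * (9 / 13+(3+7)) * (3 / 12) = 139 / 12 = 11.58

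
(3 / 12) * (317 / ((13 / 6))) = 951 / 26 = 36.58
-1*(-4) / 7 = 4 / 7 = 0.57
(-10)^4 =10000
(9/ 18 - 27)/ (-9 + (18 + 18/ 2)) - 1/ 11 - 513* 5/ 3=-339199/ 396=-856.56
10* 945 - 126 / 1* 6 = 8694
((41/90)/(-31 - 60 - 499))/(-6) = 41/318600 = 0.00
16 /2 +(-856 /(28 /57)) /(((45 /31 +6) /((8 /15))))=-943688 /8085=-116.72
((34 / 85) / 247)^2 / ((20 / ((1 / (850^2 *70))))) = 1 / 385691271875000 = 0.00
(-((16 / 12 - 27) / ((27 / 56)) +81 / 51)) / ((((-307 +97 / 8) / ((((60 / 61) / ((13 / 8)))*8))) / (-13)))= 728238080 / 66049641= 11.03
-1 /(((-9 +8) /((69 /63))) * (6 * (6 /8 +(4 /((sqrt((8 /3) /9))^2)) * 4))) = 46 /13797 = 0.00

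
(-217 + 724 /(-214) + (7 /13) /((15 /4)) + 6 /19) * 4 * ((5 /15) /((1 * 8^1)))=-87185491 /2378610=-36.65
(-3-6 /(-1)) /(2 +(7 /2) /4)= 24 /23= 1.04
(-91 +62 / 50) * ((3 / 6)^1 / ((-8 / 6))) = 1683 / 50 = 33.66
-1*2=-2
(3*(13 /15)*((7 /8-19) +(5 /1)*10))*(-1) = -663 /8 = -82.88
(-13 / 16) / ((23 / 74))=-2.61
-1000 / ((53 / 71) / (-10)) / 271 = 710000 / 14363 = 49.43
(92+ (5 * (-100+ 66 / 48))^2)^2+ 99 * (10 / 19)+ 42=4605429995353459 / 77824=59177503024.18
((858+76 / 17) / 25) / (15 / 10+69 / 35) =205268 / 20655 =9.94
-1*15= -15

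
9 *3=27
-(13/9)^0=-1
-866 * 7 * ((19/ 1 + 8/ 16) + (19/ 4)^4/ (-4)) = 334479943/ 512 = 653281.14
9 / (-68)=-9 / 68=-0.13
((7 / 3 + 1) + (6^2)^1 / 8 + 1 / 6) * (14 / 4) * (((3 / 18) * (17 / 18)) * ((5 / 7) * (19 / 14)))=4.27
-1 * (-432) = 432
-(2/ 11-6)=64/ 11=5.82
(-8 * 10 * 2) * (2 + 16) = -2880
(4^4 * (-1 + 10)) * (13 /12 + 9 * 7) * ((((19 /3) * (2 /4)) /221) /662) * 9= 2103984 /73151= 28.76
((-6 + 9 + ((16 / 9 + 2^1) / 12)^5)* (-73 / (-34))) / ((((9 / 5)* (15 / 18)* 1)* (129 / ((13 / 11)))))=1308590267621 / 33229313621856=0.04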